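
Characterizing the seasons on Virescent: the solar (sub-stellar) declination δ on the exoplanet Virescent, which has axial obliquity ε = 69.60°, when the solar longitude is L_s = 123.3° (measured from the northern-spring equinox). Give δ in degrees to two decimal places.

sin δ = sin ε · sin L_s = sin 69.60° × sin 123.3° = 0.783387.
δ = arcsin(0.783387) = +51.57°.

δ = +51.57°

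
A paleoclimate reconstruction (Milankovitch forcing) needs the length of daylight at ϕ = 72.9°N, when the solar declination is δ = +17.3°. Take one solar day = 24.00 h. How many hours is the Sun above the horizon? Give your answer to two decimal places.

24.00 h

Sunrise equation: cos h₀ = −tan ϕ · tan δ = -1.0124 ≤ −1, so the Sun never sets (polar day) and h₀ = π.
Daylight = 2h₀/(2π) × 24.00 h = (3.1416/π) × 24.00 = 24.00 h.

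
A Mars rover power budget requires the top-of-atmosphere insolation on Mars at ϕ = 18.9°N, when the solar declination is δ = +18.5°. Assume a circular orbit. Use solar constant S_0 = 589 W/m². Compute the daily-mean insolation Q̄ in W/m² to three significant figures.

Q̄ ≈ 200 W/m²

cos h₀ = −tan(+18.9°) tan(+18.500°) = -0.1146, h₀ = 1.6856 rad.
Bracket: h₀ sin ϕ sin δ + cos ϕ cos δ sin h₀ = 1.6856×0.32392×0.31730 + 0.94609×0.94832×0.99342 = 0.173246 + 0.891293 = 1.064539.
Q̄ = (S_0/π) × [bracket] = (589/π) × 1.064539 = 199.6 W/m².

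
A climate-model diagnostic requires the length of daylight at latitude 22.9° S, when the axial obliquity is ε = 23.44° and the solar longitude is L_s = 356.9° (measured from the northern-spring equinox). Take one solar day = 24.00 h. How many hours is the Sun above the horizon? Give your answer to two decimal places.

Solar declination: sin δ = sin ε · sin L_s = sin 23.44° × sin 356.9° = -0.02151, so δ = -1.233°.
cos h₀ = −tan ϕ · tan δ = −tan(-22.9°) × tan(-1.233°) = -0.0091, so h₀ = 1.5799 rad = 90.52°.
Daylight = 2h₀/(2π) × 24.00 h = (1.5799/π) × 24.00 = 12.07 h.

12.07 h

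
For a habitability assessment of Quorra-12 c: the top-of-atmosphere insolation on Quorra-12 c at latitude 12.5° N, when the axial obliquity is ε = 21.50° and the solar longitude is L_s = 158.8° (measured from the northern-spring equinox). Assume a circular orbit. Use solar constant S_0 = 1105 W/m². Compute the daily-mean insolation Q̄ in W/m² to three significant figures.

Q̄ ≈ 356 W/m²

Solar declination: sin δ = sin ε · sin L_s = sin 21.50° × sin 158.8° = 0.13254, so δ = +7.616°.
cos h₀ = −tan(+12.5°) tan(+7.616°) = -0.0296, h₀ = 1.6004 rad.
Bracket: h₀ sin ϕ sin δ + cos ϕ cos δ sin h₀ = 1.6004×0.21644×0.13254 + 0.97630×0.99118×0.99956 = 0.045911 + 0.967263 = 1.013174.
Q̄ = (S_0/π) × [bracket] = (1105/π) × 1.013174 = 356.4 W/m².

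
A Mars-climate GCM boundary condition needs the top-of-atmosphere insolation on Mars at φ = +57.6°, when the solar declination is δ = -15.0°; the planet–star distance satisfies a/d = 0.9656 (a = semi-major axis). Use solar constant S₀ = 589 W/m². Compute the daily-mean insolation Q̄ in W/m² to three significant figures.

cos H₀ = −tan(+57.6°) tan(-15.000°) = 0.4222, H₀ = 1.1349 rad.
Bracket: H₀ sin φ sin δ + cos φ cos δ sin H₀ = 1.1349×0.84433×-0.25882 + 0.53583×0.96593×0.90649 = -0.248009 + 0.469176 = 0.221167.
Inverse-square distance factor (a/d)² = 0.9656² = 0.932383.
Q̄ = (S₀/π) × 0.932383 × [bracket] = (589/π) × 0.932383 × 0.221167 = 38.66 W/m².

Q̄ ≈ 38.7 W/m²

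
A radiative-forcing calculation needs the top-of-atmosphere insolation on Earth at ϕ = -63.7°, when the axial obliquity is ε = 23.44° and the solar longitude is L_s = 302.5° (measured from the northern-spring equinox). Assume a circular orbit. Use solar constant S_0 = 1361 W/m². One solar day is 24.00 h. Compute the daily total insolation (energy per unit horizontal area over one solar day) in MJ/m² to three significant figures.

37.6 MJ/m²

Solar declination: sin δ = sin ε · sin L_s = sin 23.44° × sin 302.5° = -0.33549, so δ = -19.602°.
cos h₀ = −tan(-63.7°) tan(-19.602°) = -0.7206, h₀ = 2.3754 rad.
Bracket: h₀ sin ϕ sin δ + cos ϕ cos δ sin h₀ = 2.3754×-0.89649×-0.33549 + 0.44307×0.94204×0.69337 = 0.714433 + 0.289405 = 1.003838.
Q̄ = (S_0/π) × [bracket] = (1361/π) × 1.003838 = 434.88 W/m².
Daily total = Q̄ × 24.00 h × 3600 s/h = 434.88 × 24.00 × 3600 / 10⁶ = 37.57 MJ/m².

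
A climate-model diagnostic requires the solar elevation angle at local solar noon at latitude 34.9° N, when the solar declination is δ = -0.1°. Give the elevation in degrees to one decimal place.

55.0°

At local noon the hour angle is zero, so the zenith angle equals |φ − δ| = |+34.9° − (-0.100°)| = 35.000°.
Elevation = 90° − 35.000° = 55.0°.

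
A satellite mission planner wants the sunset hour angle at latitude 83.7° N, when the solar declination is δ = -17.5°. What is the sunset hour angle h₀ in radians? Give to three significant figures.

cos h₀ = −tan ϕ · tan δ = 2.8559 ≥ 1, so the Sun never rises (polar night) and h₀ = 0.

h₀ = 0.00 rad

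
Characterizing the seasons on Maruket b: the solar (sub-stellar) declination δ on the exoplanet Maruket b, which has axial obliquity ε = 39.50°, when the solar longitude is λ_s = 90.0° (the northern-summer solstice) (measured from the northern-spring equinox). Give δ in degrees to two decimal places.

δ = +39.50°

sin δ = sin ε · sin λ_s = sin 39.50° × sin 90.0° = 0.636078.
δ = arcsin(0.636078) = +39.50°.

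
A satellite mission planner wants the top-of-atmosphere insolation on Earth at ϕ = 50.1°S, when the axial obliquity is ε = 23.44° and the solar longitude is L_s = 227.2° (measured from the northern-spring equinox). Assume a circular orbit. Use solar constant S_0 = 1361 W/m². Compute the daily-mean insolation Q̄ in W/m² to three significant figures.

Q̄ ≈ 436 W/m²

Solar declination: sin δ = sin ε · sin L_s = sin 23.44° × sin 227.2° = -0.29187, so δ = -16.970°.
cos h₀ = −tan(-50.1°) tan(-16.970°) = -0.3650, h₀ = 1.9444 rad.
Bracket: h₀ sin ϕ sin δ + cos ϕ cos δ sin h₀ = 1.9444×-0.76717×-0.29187 + 0.64145×0.95646×0.93102 = 0.435378 + 0.571201 = 1.006579.
Q̄ = (S_0/π) × [bracket] = (1361/π) × 1.006579 = 436.1 W/m².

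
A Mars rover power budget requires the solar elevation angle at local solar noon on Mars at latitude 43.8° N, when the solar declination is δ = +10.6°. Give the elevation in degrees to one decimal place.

56.8°

At local noon the hour angle is zero, so the zenith angle equals |ϕ − δ| = |+43.8° − (+10.600°)| = 33.200°.
Elevation = 90° − 33.200° = 56.8°.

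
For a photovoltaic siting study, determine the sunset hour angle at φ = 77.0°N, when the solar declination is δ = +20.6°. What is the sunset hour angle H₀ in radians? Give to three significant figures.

H₀ = 3.14 rad

Sunrise equation: cos H₀ = −tan φ · tan δ = -1.6281 ≤ −1, so the Sun never sets (polar day) and H₀ = π.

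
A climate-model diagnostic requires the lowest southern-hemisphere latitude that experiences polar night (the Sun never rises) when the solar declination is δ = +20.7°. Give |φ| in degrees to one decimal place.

|φ| = 69.3°

Polar night requires cos H₀ = −tan φ tan δ ≥ 1, i.e. tan φ tan δ ≤ −1.
The boundary is |tan φ| · |tan δ| = 1, so |φ| = 90° − |δ| = 90° − 20.7° = 69.3° in the southern hemisphere.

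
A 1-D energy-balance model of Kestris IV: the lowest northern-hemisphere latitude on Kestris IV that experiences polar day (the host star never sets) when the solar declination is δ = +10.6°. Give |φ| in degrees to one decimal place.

|φ| = 79.4°

Polar day requires cos H₀ = −tan φ tan δ ≤ −1, i.e. tan φ tan δ ≥ 1.
The boundary is |tan φ| · |tan δ| = 1, so |φ| = 90° − |δ| = 90° − 10.6° = 79.4° in the northern hemisphere.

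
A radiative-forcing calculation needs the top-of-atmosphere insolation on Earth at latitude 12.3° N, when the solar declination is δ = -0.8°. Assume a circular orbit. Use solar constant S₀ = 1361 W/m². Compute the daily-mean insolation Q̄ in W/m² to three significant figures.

cos H₀ = −tan(+12.3°) tan(-0.800°) = 0.0030, H₀ = 1.5678 rad.
Bracket: H₀ sin φ sin δ + cos φ cos δ sin H₀ = 1.5678×0.21303×-0.01396 + 0.97705×0.99990×1.00000 = -0.004662 + 0.976952 = 0.972290.
Q̄ = (S₀/π) × [bracket] = (1361/π) × 0.972290 = 421.2 W/m².

Q̄ ≈ 421 W/m²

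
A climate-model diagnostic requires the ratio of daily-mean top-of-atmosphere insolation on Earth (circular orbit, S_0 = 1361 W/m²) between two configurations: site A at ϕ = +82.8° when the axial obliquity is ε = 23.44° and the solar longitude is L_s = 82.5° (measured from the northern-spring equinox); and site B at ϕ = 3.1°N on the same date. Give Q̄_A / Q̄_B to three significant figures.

— Configuration A (ϕ=+82.8°):
Solar declination: sin δ = sin ε · sin L_s = sin 23.44° × sin 82.5° = 0.39439, so δ = +23.228°.
cos h₀ = −tan(+82.8°) tan(+23.228°) = -3.3972 ≤ −1 ⇒ polar day, h₀ = π.
Bracket: h₀ sin ϕ sin δ + cos ϕ cos δ sin h₀ = 3.1416×0.99211×0.39439 + 0.12533×0.91895×0.00000 = 1.229240 + 0.000000 = 1.229240.
Q̄ = (S_0/π) × [bracket] = (1361/π) × 1.229240 = 532.53 W/m².
— Configuration B (ϕ=+3.1°):
cos h₀ = −tan(+3.1°) tan(+23.228°) = -0.0232, h₀ = 1.5940 rad.
Bracket: h₀ sin ϕ sin δ + cos ϕ cos δ sin h₀ = 1.5940×0.05408×0.39439 + 0.99854×0.91895×0.99973 = 0.033998 + 0.917361 = 0.951359.
Q̄ = (S_0/π) × [bracket] = (1361/π) × 0.951359 = 412.15 W/m².
Ratio Q̄_A / Q̄_B = 532.53 / 412.15 = 1.292.

Q̄_A / Q̄_B ≈ 1.29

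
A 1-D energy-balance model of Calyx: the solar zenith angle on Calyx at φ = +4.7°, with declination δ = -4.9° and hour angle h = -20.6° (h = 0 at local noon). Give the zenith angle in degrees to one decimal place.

θ_z = 22.7°

cos θ_z = sin φ sin δ + cos φ cos δ cos h = -0.006999 + 0.929502 = 0.922503.
θ_z = arccos(0.922503) = 22.7°.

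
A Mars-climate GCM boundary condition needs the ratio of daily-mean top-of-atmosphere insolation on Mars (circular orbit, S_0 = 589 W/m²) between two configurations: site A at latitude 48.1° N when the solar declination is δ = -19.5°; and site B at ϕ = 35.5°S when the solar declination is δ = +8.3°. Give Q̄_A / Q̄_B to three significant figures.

Q̄_A / Q̄_B ≈ 0.426

— Configuration A (ϕ=+48.1°):
cos h₀ = −tan(+48.1°) tan(-19.500°) = 0.3947, h₀ = 1.1651 rad.
Bracket: h₀ sin ϕ sin δ + cos ϕ cos δ sin h₀ = 1.1651×0.74431×-0.33381 + 0.66783×0.94264×0.91882 = -0.289479 + 0.578419 = 0.288940.
Q̄ = (S_0/π) × [bracket] = (589/π) × 0.288940 = 54.172 W/m².
— Configuration B (ϕ=-35.5°):
cos h₀ = −tan(-35.5°) tan(+8.300°) = 0.1041, h₀ = 1.4665 rad.
Bracket: h₀ sin ϕ sin δ + cos ϕ cos δ sin h₀ = 1.4665×-0.58070×0.14436 + 0.81412×0.98953×0.99457 = -0.122936 + 0.801222 = 0.678286.
Q̄ = (S_0/π) × [bracket] = (589/π) × 0.678286 = 127.17 W/m².
Ratio Q̄_A / Q̄_B = 54.172 / 127.17 = 0.4260.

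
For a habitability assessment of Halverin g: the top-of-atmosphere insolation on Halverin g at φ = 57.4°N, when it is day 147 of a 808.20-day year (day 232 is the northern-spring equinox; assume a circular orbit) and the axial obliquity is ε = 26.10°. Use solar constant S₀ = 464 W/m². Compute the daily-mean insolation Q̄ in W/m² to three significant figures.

Q̄ ≈ 31.3 W/m²

Solar longitude: λ_s = 360° × (147 − 232)/808.20 = -37.862°, i.e. -37.862° + 360° = 322.138°.
sin δ = sin 26.10° × sin 322.138° = -0.27002, so δ = -15.665°.
cos H₀ = −tan(+57.4°) tan(-15.665°) = 0.4385, H₀ = 1.1169 rad.
Bracket: H₀ sin φ sin δ + cos φ cos δ sin H₀ = 1.1169×0.84245×-0.27002 + 0.53877×0.96286×0.89873 = -0.254071 + 0.466225 = 0.212154.
Q̄ = (S₀/π) × [bracket] = (464/π) × 0.212154 = 31.33 W/m².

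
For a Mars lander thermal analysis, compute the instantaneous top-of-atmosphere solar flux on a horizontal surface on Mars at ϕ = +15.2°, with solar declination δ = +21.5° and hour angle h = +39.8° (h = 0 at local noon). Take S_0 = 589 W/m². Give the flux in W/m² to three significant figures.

463 W/m²

cos θ_z = sin ϕ sin δ + cos ϕ cos δ cos h = 0.096093 + 0.689817 = 0.785910.
Flux = S_0 · cos θ_z = 589 × 0.785910 = 462.9 W/m².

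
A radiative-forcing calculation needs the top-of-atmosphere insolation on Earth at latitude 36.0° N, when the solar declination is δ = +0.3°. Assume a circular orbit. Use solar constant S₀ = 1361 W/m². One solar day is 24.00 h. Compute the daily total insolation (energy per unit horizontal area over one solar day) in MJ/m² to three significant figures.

30.5 MJ/m²

cos H₀ = −tan(+36.0°) tan(+0.300°) = -0.0038, H₀ = 1.5746 rad.
Bracket: H₀ sin φ sin δ + cos φ cos δ sin H₀ = 1.5746×0.58779×0.00524 + 0.80902×0.99999×0.99999 = 0.004850 + 0.809004 = 0.813854.
Q̄ = (S₀/π) × [bracket] = (1361/π) × 0.813854 = 352.58 W/m².
Daily total = Q̄ × 24.00 h × 3600 s/h = 352.58 × 24.00 × 3600 / 10⁶ = 30.46 MJ/m².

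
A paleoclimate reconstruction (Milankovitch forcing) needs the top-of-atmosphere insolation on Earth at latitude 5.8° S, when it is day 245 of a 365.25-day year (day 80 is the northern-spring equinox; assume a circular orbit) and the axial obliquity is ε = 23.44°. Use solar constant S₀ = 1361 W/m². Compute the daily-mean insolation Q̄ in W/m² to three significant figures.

Q̄ ≈ 420 W/m²

Solar longitude: λ_s = 360° × (245 − 80)/365.25 = 162.628°.
sin δ = sin 23.44° × sin 162.628° = 0.11877, so δ = +6.821°.
cos H₀ = −tan(-5.8°) tan(+6.821°) = 0.0121, H₀ = 1.5586 rad.
Bracket: H₀ sin φ sin δ + cos φ cos δ sin H₀ = 1.5586×-0.10106×0.11877 + 0.99488×0.99292×0.99993 = -0.018708 + 0.987767 = 0.969059.
Q̄ = (S₀/π) × [bracket] = (1361/π) × 0.969059 = 419.8 W/m².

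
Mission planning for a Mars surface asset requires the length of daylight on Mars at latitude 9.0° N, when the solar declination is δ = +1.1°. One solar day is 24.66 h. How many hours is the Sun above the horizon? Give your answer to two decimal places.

cos h₀ = −tan ϕ · tan δ = −tan(+9.0°) × tan(+1.100°) = -0.0030, so h₀ = 1.5738 rad = 90.17°.
Daylight = 2h₀/(2π) × 24.66 h = (1.5738/π) × 24.66 = 12.35 h.

12.35 h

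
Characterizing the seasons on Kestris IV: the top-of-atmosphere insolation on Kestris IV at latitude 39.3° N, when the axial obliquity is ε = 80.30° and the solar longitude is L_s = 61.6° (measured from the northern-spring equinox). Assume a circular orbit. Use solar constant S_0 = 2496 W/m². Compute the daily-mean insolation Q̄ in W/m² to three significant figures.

Q̄ ≈ 1.37e+03 W/m²

Solar declination: sin δ = sin ε · sin L_s = sin 80.30° × sin 61.6° = 0.86707, so δ = +60.120°.
cos h₀ = −tan(+39.3°) tan(+60.120°) = -1.4246 ≤ −1 ⇒ polar day, h₀ = π.
Bracket: h₀ sin ϕ sin δ + cos ϕ cos δ sin h₀ = 3.1416×0.63338×0.86707 + 0.77384×0.49818×0.00000 = 1.725319 + 0.000000 = 1.725319.
Q̄ = (S_0/π) × [bracket] = (2496/π) × 1.725319 = 1371 W/m².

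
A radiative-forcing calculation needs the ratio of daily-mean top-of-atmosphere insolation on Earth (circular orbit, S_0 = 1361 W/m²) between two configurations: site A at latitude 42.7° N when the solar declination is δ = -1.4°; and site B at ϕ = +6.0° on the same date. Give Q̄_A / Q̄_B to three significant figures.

Q̄_A / Q̄_B ≈ 0.716

— Configuration A (ϕ=+42.7°):
cos h₀ = −tan(+42.7°) tan(-1.400°) = 0.0226, h₀ = 1.5482 rad.
Bracket: h₀ sin ϕ sin δ + cos ϕ cos δ sin h₀ = 1.5482×0.67816×-0.02443 + 0.73491×0.99970×0.99975 = -0.025650 + 0.734506 = 0.708856.
Q̄ = (S_0/π) × [bracket] = (1361/π) × 0.708856 = 307.09 W/m².
— Configuration B (ϕ=+6.0°):
cos h₀ = −tan(+6.0°) tan(-1.400°) = 0.0026, h₀ = 1.5682 rad.
Bracket: h₀ sin ϕ sin δ + cos ϕ cos δ sin h₀ = 1.5682×0.10453×-0.02443 + 0.99452×0.99970×1.00000 = -0.004005 + 0.994222 = 0.990217.
Q̄ = (S_0/π) × [bracket] = (1361/π) × 0.990217 = 428.98 W/m².
Ratio Q̄_A / Q̄_B = 307.09 / 428.98 = 0.7159.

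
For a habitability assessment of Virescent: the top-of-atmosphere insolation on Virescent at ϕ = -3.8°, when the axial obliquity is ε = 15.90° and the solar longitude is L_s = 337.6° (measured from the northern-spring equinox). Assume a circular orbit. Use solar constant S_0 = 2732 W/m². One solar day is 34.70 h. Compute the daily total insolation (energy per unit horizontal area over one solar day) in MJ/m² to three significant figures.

Solar declination: sin δ = sin ε · sin L_s = sin 15.90° × sin 337.6° = -0.10440, so δ = -5.992°.
cos h₀ = −tan(-3.8°) tan(-5.992°) = -0.0070, h₀ = 1.5778 rad.
Bracket: h₀ sin ϕ sin δ + cos ϕ cos δ sin h₀ = 1.5778×-0.06627×-0.10440 + 0.99780×0.99454×0.99998 = 0.010916 + 0.992332 = 1.003248.
Q̄ = (S_0/π) × [bracket] = (2732/π) × 1.003248 = 872.45 W/m².
Daily total = Q̄ × 34.70 h × 3600 s/h = 872.45 × 34.70 × 3600 / 10⁶ = 109.0 MJ/m².

109 MJ/m²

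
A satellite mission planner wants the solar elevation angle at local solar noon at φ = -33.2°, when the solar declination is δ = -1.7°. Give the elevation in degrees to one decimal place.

At local noon the hour angle is zero, so the zenith angle equals |φ − δ| = |-33.2° − (-1.700°)| = 31.500°.
Elevation = 90° − 31.500° = 58.5°.

58.5°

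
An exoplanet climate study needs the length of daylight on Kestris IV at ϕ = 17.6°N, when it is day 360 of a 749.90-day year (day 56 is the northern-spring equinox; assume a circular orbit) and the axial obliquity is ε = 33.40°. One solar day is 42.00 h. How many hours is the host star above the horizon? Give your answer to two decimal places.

22.38 h

Solar longitude: L_s = 360° × (360 − 56)/749.90 = 145.939°.
sin δ = sin 33.40° × sin 145.939° = 0.30831, so δ = +17.957°.
cos h₀ = −tan ϕ · tan δ = −tan(+17.6°) × tan(+17.957°) = -0.1028, so h₀ = 1.6738 rad = 95.90°.
Daylight = 2h₀/(2π) × 42.00 h = (1.6738/π) × 42.00 = 22.38 h.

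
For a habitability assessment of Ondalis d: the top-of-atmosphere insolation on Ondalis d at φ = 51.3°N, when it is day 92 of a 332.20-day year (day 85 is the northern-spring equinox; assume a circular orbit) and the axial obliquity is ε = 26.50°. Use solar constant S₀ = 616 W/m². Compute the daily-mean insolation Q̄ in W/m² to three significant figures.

Solar longitude: λ_s = 360° × (92 − 85)/332.20 = 7.586°.
sin δ = sin 26.50° × sin 7.586° = 0.05890, so δ = +3.377°.
cos H₀ = −tan(+51.3°) tan(+3.377°) = -0.0737, H₀ = 1.6445 rad.
Bracket: H₀ sin φ sin δ + cos φ cos δ sin H₀ = 1.6445×0.78043×0.05890 + 0.62524×0.99826×0.99728 = 0.075593 + 0.622454 = 0.698047.
Q̄ = (S₀/π) × [bracket] = (616/π) × 0.698047 = 136.9 W/m².

Q̄ ≈ 137 W/m²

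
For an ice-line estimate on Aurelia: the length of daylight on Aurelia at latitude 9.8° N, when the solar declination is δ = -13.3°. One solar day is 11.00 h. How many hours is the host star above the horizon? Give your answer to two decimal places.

cos H₀ = −tan φ · tan δ = −tan(+9.8°) × tan(-13.300°) = 0.0408, so H₀ = 1.5300 rad = 87.66°.
Daylight = 2H₀/(2π) × 11.00 h = (1.5300/π) × 11.00 = 5.36 h.

5.36 h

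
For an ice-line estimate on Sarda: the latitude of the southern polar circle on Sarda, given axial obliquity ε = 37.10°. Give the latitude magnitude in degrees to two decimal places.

The polar circle is the lowest latitude that experiences at least one full rotation of continuous darkness at the northern-summer solstice; it lies at |ϕ| = 90° − ε = 90° − 37.10° = 52.90°.

52.90°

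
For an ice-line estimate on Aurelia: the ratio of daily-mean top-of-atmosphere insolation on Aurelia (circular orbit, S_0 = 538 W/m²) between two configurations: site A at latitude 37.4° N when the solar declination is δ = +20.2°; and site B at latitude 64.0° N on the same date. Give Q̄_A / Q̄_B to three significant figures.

Q̄_A / Q̄_B ≈ 1.08

— Configuration A (ϕ=+37.4°):
cos h₀ = −tan(+37.4°) tan(+20.200°) = -0.2813, h₀ = 1.8559 rad.
Bracket: h₀ sin ϕ sin δ + cos ϕ cos δ sin h₀ = 1.8559×0.60738×0.34530 + 0.79441×0.93849×0.95962 = 0.389235 + 0.715441 = 1.104676.
Q̄ = (S_0/π) × [bracket] = (538/π) × 1.104676 = 189.18 W/m².
— Configuration B (ϕ=+64.0°):
cos h₀ = −tan(+64.0°) tan(+20.200°) = -0.7544, h₀ = 2.4255 rad.
Bracket: h₀ sin ϕ sin δ + cos ϕ cos δ sin h₀ = 2.4255×0.89879×0.34530 + 0.43837×0.93849×0.65646 = 0.752759 + 0.270071 = 1.022830.
Q̄ = (S_0/π) × [bracket] = (538/π) × 1.022830 = 175.16 W/m².
Ratio Q̄_A / Q̄_B = 189.18 / 175.16 = 1.080.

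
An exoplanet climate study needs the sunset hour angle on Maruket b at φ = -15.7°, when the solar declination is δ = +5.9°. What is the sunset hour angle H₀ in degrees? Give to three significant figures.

cos H₀ = −tan φ · tan δ = −tan(-15.7°) × tan(+5.900°) = 0.0290, so H₀ = 1.5417 rad = 88.34°.

H₀ = 88.3°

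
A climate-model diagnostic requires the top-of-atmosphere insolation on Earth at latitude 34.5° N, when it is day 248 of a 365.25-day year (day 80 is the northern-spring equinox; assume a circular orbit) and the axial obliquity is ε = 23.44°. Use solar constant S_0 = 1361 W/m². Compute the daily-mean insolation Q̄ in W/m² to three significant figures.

Q̄ ≈ 394 W/m²

Solar longitude: L_s = 360° × (248 − 80)/365.25 = 165.585°.
sin δ = sin 23.44° × sin 165.585° = 0.09903, so δ = +5.683°.
cos h₀ = −tan(+34.5°) tan(+5.683°) = -0.0684, h₀ = 1.6392 rad.
Bracket: h₀ sin ϕ sin δ + cos ϕ cos δ sin h₀ = 1.6392×0.56641×0.09903 + 0.82413×0.99508×0.99766 = 0.091945 + 0.818156 = 0.910101.
Q̄ = (S_0/π) × [bracket] = (1361/π) × 0.910101 = 394.3 W/m².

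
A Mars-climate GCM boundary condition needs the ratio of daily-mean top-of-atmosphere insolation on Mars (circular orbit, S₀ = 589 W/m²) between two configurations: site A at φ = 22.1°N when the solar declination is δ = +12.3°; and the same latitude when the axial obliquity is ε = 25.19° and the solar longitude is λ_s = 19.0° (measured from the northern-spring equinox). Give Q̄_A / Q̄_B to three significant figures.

— Configuration A (φ=+22.1°):
cos H₀ = −tan(+22.1°) tan(+12.300°) = -0.0885, H₀ = 1.6594 rad.
Bracket: H₀ sin φ sin δ + cos φ cos δ sin H₀ = 1.6594×0.37622×0.21303 + 0.92653×0.97705×0.99607 = 0.132995 + 0.901708 = 1.034703.
Q̄ = (S₀/π) × [bracket] = (589/π) × 1.034703 = 193.99 W/m².
— Configuration B (φ=+22.1°):
Solar declination: sin δ = sin ε · sin λ_s = sin 25.19° × sin 19.0° = 0.13857, so δ = +7.965°.
cos H₀ = −tan(+22.1°) tan(+7.965°) = -0.0568, H₀ = 1.6276 rad.
Bracket: H₀ sin φ sin δ + cos φ cos δ sin H₀ = 1.6276×0.37622×0.13857 + 0.92653×0.99035×0.99838 = 0.084851 + 0.916102 = 1.000953.
Q̄ = (S₀/π) × [bracket] = (589/π) × 1.000953 = 187.66 W/m².
Ratio Q̄_A / Q̄_B = 193.99 / 187.66 = 1.034.

Q̄_A / Q̄_B ≈ 1.03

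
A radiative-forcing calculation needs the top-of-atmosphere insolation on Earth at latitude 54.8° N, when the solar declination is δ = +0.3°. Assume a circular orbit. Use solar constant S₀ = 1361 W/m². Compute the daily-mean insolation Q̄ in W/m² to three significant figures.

cos H₀ = −tan(+54.8°) tan(+0.300°) = -0.0074, H₀ = 1.5782 rad.
Bracket: H₀ sin φ sin δ + cos φ cos δ sin H₀ = 1.5782×0.81714×0.00524 + 0.57643×0.99999×0.99997 = 0.006758 + 0.576407 = 0.583165.
Q̄ = (S₀/π) × [bracket] = (1361/π) × 0.583165 = 252.6 W/m².

Q̄ ≈ 253 W/m²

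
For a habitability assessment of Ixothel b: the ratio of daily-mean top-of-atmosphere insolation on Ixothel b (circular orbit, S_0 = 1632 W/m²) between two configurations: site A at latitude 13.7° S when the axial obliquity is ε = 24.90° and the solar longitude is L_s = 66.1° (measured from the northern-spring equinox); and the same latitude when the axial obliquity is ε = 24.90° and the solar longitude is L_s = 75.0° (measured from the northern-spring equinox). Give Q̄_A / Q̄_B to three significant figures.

Q̄_A / Q̄_B ≈ 1.02

— Configuration A (ϕ=-13.7°):
Solar declination: sin δ = sin ε · sin L_s = sin 24.90° × sin 66.1° = 0.38493, so δ = +22.640°.
cos h₀ = −tan(-13.7°) tan(+22.640°) = 0.1017, h₀ = 1.4689 rad.
Bracket: h₀ sin ϕ sin δ + cos ϕ cos δ sin h₀ = 1.4689×-0.23684×0.38493 + 0.97155×0.92294×0.99482 = -0.133915 + 0.892038 = 0.758123.
Q̄ = (S_0/π) × [bracket] = (1632/π) × 0.758123 = 393.83 W/m².
— Configuration B (ϕ=-13.7°):
Solar declination: sin δ = sin ε · sin L_s = sin 24.90° × sin 75.0° = 0.40669, so δ = +23.997°.
cos h₀ = −tan(-13.7°) tan(+23.997°) = 0.1085, h₀ = 1.4621 rad.
Bracket: h₀ sin ϕ sin δ + cos ϕ cos δ sin h₀ = 1.4621×-0.23684×0.40669 + 0.97155×0.91357×0.99409 = -0.140830 + 0.882333 = 0.741503.
Q̄ = (S_0/π) × [bracket] = (1632/π) × 0.741503 = 385.20 W/m².
Ratio Q̄_A / Q̄_B = 393.83 / 385.20 = 1.022.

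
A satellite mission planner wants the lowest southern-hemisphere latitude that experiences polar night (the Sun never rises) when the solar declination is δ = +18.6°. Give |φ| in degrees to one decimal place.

|φ| = 71.4°

Polar night requires cos H₀ = −tan φ tan δ ≥ 1, i.e. tan φ tan δ ≤ −1.
The boundary is |tan φ| · |tan δ| = 1, so |φ| = 90° − |δ| = 90° − 18.6° = 71.4° in the southern hemisphere.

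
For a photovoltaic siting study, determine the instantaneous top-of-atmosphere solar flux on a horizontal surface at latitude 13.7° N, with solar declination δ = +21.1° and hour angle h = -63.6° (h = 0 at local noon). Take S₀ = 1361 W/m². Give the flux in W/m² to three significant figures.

cos θ_z = sin φ sin δ + cos φ cos δ cos h = 0.085261 + 0.403022 = 0.488283.
Flux = S₀ · cos θ_z = 1361 × 0.488283 = 664.6 W/m².

665 W/m²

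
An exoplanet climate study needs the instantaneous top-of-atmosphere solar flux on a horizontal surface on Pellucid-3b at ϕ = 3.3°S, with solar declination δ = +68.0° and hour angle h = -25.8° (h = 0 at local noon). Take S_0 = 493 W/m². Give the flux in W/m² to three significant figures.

cos θ_z = sin ϕ sin δ + cos ϕ cos δ cos h = -0.053372 + 0.336706 = 0.283334.
Flux = S_0 · cos θ_z = 493 × 0.283334 = 139.7 W/m².

140 W/m²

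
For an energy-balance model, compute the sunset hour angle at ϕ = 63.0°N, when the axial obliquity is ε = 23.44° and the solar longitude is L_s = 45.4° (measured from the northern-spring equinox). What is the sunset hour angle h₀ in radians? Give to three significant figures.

Solar declination: sin δ = sin ε · sin L_s = sin 23.44° × sin 45.4° = 0.28324, so δ = +16.453°.
cos h₀ = −tan ϕ · tan δ = −tan(+63.0°) × tan(+16.453°) = -0.5796, so h₀ = 2.1891 rad = 125.42°.

h₀ = 2.19 rad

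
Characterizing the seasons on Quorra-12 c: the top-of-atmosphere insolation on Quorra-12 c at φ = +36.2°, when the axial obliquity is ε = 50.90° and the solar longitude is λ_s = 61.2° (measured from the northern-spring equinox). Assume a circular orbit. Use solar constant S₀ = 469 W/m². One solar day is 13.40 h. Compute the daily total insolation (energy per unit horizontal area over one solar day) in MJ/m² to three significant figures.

Solar declination: sin δ = sin ε · sin λ_s = sin 50.90° × sin 61.2° = 0.68005, so δ = +42.848°.
cos H₀ = −tan(+36.2°) tan(+42.848°) = -0.6789, H₀ = 2.3170 rad.
Bracket: H₀ sin φ sin δ + cos φ cos δ sin H₀ = 2.3170×0.59061×0.68005 + 0.80696×0.73316×0.73425 = 0.930610 + 0.434405 = 1.365015.
Q̄ = (S₀/π) × [bracket] = (469/π) × 1.365015 = 203.78 W/m².
Daily total = Q̄ × 13.40 h × 3600 s/h = 203.78 × 13.40 × 3600 / 10⁶ = 9.830 MJ/m².

9.83 MJ/m²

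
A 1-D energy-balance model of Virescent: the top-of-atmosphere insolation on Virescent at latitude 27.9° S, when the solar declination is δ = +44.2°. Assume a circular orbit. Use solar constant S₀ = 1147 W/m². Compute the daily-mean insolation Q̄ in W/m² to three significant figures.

Q̄ ≈ 75.6 W/m²

cos H₀ = −tan(-27.9°) tan(+44.200°) = 0.5149, H₀ = 1.0299 rad.
Bracket: H₀ sin φ sin δ + cos φ cos δ sin H₀ = 1.0299×-0.46793×0.69717 + 0.88377×0.71691×0.85726 = -0.335981 + 0.543146 = 0.207165.
Q̄ = (S₀/π) × [bracket] = (1147/π) × 0.207165 = 75.64 W/m².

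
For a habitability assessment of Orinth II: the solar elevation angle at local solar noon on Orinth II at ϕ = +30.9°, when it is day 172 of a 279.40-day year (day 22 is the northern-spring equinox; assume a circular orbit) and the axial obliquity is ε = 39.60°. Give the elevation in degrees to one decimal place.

Solar longitude: L_s = 360° × (172 − 22)/279.40 = 193.271°.
sin δ = sin 39.60° × sin 193.271° = -0.14633, so δ = -8.414°.
At local noon the hour angle is zero, so the zenith angle equals |ϕ − δ| = |+30.9° − (-8.414°)| = 39.314°.
Elevation = 90° − 39.314° = 50.7°.

50.7°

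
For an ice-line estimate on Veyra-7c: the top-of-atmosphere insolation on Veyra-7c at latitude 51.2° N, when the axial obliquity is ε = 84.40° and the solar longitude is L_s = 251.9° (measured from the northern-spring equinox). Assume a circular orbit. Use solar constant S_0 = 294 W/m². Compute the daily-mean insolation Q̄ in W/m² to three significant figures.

Solar declination: sin δ = sin ε · sin L_s = sin 84.40° × sin 251.9° = -0.94598, so δ = -71.081°.
cos h₀ = −tan(+51.2°) tan(-71.081°) = 3.6288 ≥ 1 ⇒ polar night, h₀ = 0 and Q̄ = 0.

Q̄ ≈ 0.00 W/m²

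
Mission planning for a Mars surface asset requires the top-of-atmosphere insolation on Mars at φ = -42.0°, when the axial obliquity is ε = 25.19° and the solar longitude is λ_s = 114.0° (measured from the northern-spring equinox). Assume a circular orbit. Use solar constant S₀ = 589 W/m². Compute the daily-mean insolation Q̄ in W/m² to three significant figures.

Solar declination: sin δ = sin ε · sin λ_s = sin 25.19° × sin 114.0° = 0.38882, so δ = +22.881°.
cos H₀ = −tan(-42.0°) tan(+22.881°) = 0.3800, H₀ = 1.1810 rad.
Bracket: H₀ sin φ sin δ + cos φ cos δ sin H₀ = 1.1810×-0.66913×0.38882 + 0.74314×0.92131×0.92499 = -0.307262 + 0.633306 = 0.326044.
Q̄ = (S₀/π) × [bracket] = (589/π) × 0.326044 = 61.13 W/m².

Q̄ ≈ 61.1 W/m²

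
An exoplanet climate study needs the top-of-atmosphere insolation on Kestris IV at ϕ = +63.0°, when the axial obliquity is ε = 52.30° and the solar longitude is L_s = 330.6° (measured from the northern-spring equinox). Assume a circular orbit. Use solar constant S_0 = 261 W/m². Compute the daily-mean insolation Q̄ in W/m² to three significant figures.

Solar declination: sin δ = sin ε · sin L_s = sin 52.30° × sin 330.6° = -0.38841, so δ = -22.856°.
cos h₀ = −tan(+63.0°) tan(-22.856°) = 0.8273, h₀ = 0.5966 rad.
Bracket: h₀ sin ϕ sin δ + cos ϕ cos δ sin h₀ = 0.5966×0.89101×-0.38841 + 0.45399×0.92148×0.56182 = -0.206470 + 0.235033 = 0.028563.
Q̄ = (S_0/π) × [bracket] = (261/π) × 0.028563 = 2.373 W/m².

Q̄ ≈ 2.37 W/m²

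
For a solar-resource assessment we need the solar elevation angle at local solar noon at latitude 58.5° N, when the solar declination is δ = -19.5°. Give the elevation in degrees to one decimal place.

At local noon the hour angle is zero, so the zenith angle equals |φ − δ| = |+58.5° − (-19.500°)| = 78.000°.
Elevation = 90° − 78.000° = 12.0°.

12.0°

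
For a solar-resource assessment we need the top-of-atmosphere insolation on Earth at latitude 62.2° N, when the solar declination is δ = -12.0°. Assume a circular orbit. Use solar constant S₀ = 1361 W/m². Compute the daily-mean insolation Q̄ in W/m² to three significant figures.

Q̄ ≈ 88.8 W/m²

cos H₀ = −tan(+62.2°) tan(-12.000°) = 0.4031, H₀ = 1.1558 rad.
Bracket: H₀ sin φ sin δ + cos φ cos δ sin H₀ = 1.1558×0.88458×-0.20791 + 0.46639×0.97815×0.91513 = -0.212567 + 0.417482 = 0.204915.
Q̄ = (S₀/π) × [bracket] = (1361/π) × 0.204915 = 88.77 W/m².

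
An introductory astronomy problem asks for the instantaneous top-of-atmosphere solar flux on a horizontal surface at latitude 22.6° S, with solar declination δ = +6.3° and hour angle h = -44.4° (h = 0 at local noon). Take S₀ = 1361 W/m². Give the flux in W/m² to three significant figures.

835 W/m²

cos θ_z = sin φ sin δ + cos φ cos δ cos h = -0.042170 + 0.655625 = 0.613455.
Flux = S₀ · cos θ_z = 1361 × 0.613455 = 834.9 W/m².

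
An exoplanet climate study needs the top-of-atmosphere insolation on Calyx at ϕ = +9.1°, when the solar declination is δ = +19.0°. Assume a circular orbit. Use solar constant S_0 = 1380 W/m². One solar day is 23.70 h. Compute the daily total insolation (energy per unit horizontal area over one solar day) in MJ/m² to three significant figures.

38.1 MJ/m²

cos h₀ = −tan(+9.1°) tan(+19.000°) = -0.0552, h₀ = 1.6260 rad.
Bracket: h₀ sin ϕ sin δ + cos ϕ cos δ sin h₀ = 1.6260×0.15816×0.32557 + 0.98741×0.94552×0.99848 = 0.083726 + 0.932197 = 1.015923.
Q̄ = (S_0/π) × [bracket] = (1380/π) × 1.015923 = 446.26 W/m².
Daily total = Q̄ × 23.70 h × 3600 s/h = 446.26 × 23.70 × 3600 / 10⁶ = 38.07 MJ/m².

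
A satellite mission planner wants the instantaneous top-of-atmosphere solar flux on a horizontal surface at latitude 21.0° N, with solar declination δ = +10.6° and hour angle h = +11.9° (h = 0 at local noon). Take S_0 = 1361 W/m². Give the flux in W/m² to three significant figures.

cos θ_z = sin ϕ sin δ + cos ϕ cos δ cos h = 0.065922 + 0.897928 = 0.963850.
Flux = S_0 · cos θ_z = 1361 × 0.963850 = 1312 W/m².

1.31e+03 W/m²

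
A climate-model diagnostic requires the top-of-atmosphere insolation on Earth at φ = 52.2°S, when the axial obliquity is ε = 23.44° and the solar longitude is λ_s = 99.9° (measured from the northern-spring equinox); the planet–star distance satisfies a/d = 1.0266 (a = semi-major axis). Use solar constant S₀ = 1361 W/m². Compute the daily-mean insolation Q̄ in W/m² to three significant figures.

Solar declination: sin δ = sin ε · sin λ_s = sin 23.44° × sin 99.9° = 0.39187, so δ = +23.071°.
cos H₀ = −tan(-52.2°) tan(+23.071°) = 0.5491, H₀ = 0.9895 rad.
Bracket: H₀ sin φ sin δ + cos φ cos δ sin H₀ = 0.9895×-0.79016×0.39187 + 0.61291×0.92002×0.83575 = -0.306389 + 0.471271 = 0.164882.
Inverse-square distance factor (a/d)² = 1.0266² = 1.053908.
Q̄ = (S₀/π) × 1.053908 × [bracket] = (1361/π) × 1.053908 × 0.164882 = 75.28 W/m².

Q̄ ≈ 75.3 W/m²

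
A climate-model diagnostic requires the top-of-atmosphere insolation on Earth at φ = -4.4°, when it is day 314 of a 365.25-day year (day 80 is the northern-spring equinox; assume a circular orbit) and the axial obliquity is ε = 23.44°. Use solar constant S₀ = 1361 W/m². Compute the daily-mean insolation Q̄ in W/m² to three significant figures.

Solar longitude: λ_s = 360° × (314 − 80)/365.25 = 230.637°.
sin δ = sin 23.44° × sin 230.637° = -0.30755, so δ = -17.911°.
cos H₀ = −tan(-4.4°) tan(-17.911°) = -0.0249, H₀ = 1.5957 rad.
Bracket: H₀ sin φ sin δ + cos φ cos δ sin H₀ = 1.5957×-0.07672×-0.30755 + 0.99705×0.95153×0.99969 = 0.037651 + 0.948429 = 0.986080.
Q̄ = (S₀/π) × [bracket] = (1361/π) × 0.986080 = 427.2 W/m².

Q̄ ≈ 427 W/m²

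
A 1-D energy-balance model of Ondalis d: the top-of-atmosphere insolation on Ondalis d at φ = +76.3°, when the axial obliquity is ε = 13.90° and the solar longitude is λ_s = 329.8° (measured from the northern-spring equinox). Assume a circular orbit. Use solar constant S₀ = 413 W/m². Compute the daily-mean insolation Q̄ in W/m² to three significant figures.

Solar declination: sin δ = sin ε · sin λ_s = sin 13.90° × sin 329.8° = -0.12084, so δ = -6.941°.
cos H₀ = −tan(+76.3°) tan(-6.941°) = 0.4994, H₀ = 1.0479 rad.
Bracket: H₀ sin φ sin δ + cos φ cos δ sin H₀ = 1.0479×0.97155×-0.12084 + 0.23684×0.99267×0.86639 = -0.123026 + 0.203692 = 0.080666.
Q̄ = (S₀/π) × [bracket] = (413/π) × 0.080666 = 10.60 W/m².

Q̄ ≈ 10.6 W/m²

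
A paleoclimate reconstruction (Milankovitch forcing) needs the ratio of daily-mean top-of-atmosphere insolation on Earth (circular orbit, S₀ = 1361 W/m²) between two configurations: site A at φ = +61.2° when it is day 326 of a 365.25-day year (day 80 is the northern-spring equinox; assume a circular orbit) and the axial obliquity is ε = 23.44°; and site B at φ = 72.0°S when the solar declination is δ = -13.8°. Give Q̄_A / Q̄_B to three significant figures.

— Configuration A (φ=+61.2°):
Solar longitude: λ_s = 360° × (326 − 80)/365.25 = 242.464°.
sin δ = sin 23.44° × sin 242.464° = -0.35273, so δ = -20.654°.
cos H₀ = −tan(+61.2°) tan(-20.654°) = 0.6857, H₀ = 0.8153 rad.
Bracket: H₀ sin φ sin δ + cos φ cos δ sin H₀ = 0.8153×0.87631×-0.35273 + 0.48175×0.93573×0.72790 = -0.252010 + 0.328129 = 0.076119.
Q̄ = (S₀/π) × [bracket] = (1361/π) × 0.076119 = 32.976 W/m².
— Configuration B (φ=-72.0°):
cos H₀ = −tan(-72.0°) tan(-13.800°) = -0.7560, H₀ = 2.4279 rad.
Bracket: H₀ sin φ sin δ + cos φ cos δ sin H₀ = 2.4279×-0.95106×-0.23853 + 0.30902×0.97113×0.65463 = 0.550785 + 0.196454 = 0.747239.
Q̄ = (S₀/π) × [bracket] = (1361/π) × 0.747239 = 323.72 W/m².
Ratio Q̄_A / Q̄_B = 32.976 / 323.72 = 0.1019.

Q̄_A / Q̄_B ≈ 0.102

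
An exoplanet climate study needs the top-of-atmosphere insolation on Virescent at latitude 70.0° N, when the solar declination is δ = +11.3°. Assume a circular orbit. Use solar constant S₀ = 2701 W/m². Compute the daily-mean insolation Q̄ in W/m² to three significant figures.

cos H₀ = −tan(+70.0°) tan(+11.300°) = -0.5490, H₀ = 2.1520 rad.
Bracket: H₀ sin φ sin δ + cos φ cos δ sin H₀ = 2.1520×0.93969×0.19595 + 0.34202×0.98061×0.83582 = 0.396253 + 0.280324 = 0.676577.
Q̄ = (S₀/π) × [bracket] = (2701/π) × 0.676577 = 581.7 W/m².

Q̄ ≈ 582 W/m²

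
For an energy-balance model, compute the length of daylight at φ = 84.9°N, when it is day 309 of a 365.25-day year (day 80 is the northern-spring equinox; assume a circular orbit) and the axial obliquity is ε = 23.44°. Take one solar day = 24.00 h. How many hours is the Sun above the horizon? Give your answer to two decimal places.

0.00 h

Solar longitude: λ_s = 360° × (309 − 80)/365.25 = 225.708°.
sin δ = sin 23.44° × sin 225.708° = -0.28474, so δ = -16.543°.
cos H₀ = −tan φ · tan δ = 3.3282 ≥ 1, so the Sun never rises (polar night) and H₀ = 0.
Daylight = 2H₀/(2π) × 24.00 h = (0.0000/π) × 24.00 = 0.00 h.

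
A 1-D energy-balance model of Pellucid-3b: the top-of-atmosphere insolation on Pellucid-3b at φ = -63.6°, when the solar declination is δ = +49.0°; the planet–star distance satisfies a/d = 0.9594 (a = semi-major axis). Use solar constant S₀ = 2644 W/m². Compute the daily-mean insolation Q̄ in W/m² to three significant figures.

Q̄ ≈ 0.00 W/m²

cos H₀ = −tan(-63.6°) tan(+49.000°) = 2.3174 ≥ 1 ⇒ polar night, H₀ = 0 and Q̄ = 0.
Inverse-square distance factor (a/d)² = 0.9594² = 0.920448.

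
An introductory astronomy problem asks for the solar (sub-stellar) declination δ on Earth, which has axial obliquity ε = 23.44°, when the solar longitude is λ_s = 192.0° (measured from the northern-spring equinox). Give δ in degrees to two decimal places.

δ = -4.74°

sin δ = sin ε · sin λ_s = sin 23.44° × sin 192.0° = -0.082705.
δ = arcsin(-0.082705) = -4.74°.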